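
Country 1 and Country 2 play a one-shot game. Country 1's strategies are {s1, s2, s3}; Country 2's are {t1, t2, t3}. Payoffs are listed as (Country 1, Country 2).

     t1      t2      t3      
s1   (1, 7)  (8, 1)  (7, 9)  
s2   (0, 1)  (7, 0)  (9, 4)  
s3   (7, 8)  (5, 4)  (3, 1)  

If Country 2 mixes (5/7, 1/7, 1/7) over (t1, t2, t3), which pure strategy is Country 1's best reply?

Compute Country 1's expected payoff from each pure strategy against the given mix.
s1: (5/7)·1 + (1/7)·8 + (1/7)·7 = 20/7
s2: (5/7)·0 + (1/7)·7 + (1/7)·9 = 16/7
s3: (5/7)·7 + (1/7)·5 + (1/7)·3 = 43/7
Highest expected payoff is 43/7, from s3.

s3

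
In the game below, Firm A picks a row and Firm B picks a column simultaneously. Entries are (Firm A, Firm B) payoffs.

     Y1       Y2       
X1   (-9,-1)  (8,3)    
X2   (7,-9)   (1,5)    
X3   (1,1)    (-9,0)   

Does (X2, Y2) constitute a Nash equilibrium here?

No

Holding Firm B at Y2: Firm A gets 1 from X2 but could get 8 by switching to X1. Firm A has a profitable deviation.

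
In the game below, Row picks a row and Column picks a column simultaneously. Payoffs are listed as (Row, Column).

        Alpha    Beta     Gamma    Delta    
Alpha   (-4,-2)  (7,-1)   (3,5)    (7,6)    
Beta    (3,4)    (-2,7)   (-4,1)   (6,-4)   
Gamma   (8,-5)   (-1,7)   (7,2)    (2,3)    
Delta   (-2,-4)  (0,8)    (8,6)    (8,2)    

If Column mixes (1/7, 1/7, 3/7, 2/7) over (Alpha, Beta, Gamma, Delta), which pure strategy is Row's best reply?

Compute Row's expected payoff from each pure strategy against the given mix.
Alpha: (1/7)·(-4) + (1/7)·7 + (3/7)·3 + (2/7)·7 = 26/7
Beta: (1/7)·3 + (1/7)·(-2) + (3/7)·(-4) + (2/7)·6 = 1/7
Gamma: (1/7)·8 + (1/7)·(-1) + (3/7)·7 + (2/7)·2 = 32/7
Delta: (1/7)·(-2) + (1/7)·0 + (3/7)·8 + (2/7)·8 = 38/7
Highest expected payoff is 38/7, from Delta.

Delta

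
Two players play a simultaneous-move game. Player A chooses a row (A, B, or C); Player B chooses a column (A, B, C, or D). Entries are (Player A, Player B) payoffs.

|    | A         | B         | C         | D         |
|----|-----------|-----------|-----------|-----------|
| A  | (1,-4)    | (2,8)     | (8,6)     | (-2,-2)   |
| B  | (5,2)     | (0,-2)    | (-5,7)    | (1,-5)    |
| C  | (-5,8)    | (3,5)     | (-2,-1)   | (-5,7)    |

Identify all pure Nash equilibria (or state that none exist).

No pure-strategy Nash equilibrium

Find each player's best response to every opponent strategy; NE are the intersections.
Player A's best responses — vs A: B (payoff 5); vs B: C (payoff 3); vs C: A (payoff 8); vs D: B (payoff 1).
Player B's best responses — vs A: B (payoff 8); vs B: C (payoff 7); vs C: A (payoff 8).
No cell has both players best-responding. For instance, Player A's best reply to A is B, but against B Player B prefers C over A.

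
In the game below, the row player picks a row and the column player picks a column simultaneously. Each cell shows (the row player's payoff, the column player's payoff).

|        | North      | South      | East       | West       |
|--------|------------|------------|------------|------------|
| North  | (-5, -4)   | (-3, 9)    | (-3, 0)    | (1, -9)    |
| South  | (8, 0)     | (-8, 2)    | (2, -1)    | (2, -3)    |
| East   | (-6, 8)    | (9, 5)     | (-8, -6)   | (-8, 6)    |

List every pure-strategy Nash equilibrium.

None

A profile is a Nash equilibrium when each player is best-responding to the other.
The row player's best responses — vs North: South (payoff 8); vs South: East (payoff 9); vs East: South (payoff 2); vs West: South (payoff 2).
The column player's best responses — vs North: South (payoff 9); vs South: South (payoff 2); vs East: North (payoff 8).
No cell has both players best-responding. For instance, the row player's best reply to South is East, but against East the column player prefers North over South.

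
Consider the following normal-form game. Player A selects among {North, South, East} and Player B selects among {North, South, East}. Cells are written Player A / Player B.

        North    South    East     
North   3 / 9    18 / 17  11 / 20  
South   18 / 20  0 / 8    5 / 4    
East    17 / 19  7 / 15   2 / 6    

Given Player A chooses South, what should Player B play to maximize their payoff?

North

With Player A fixed at South, Player B's payoffs are: North → 20, South → 8, East → 4.
The maximum is 20, achieved by North.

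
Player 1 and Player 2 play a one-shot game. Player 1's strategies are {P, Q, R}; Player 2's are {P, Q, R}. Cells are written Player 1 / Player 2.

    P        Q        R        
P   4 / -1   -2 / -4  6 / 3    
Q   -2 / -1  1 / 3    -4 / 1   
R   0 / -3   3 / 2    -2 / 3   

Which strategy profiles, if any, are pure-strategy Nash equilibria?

(P, R)

A profile is a Nash equilibrium when each player is best-responding to the other.
Player 1's best responses — vs P: P (payoff 4); vs Q: R (payoff 3); vs R: P (payoff 6).
Player 2's best responses — vs P: R (payoff 3); vs Q: Q (payoff 3); vs R: R (payoff 3).
The only mutual best response is (P, R); neither player gains by switching there.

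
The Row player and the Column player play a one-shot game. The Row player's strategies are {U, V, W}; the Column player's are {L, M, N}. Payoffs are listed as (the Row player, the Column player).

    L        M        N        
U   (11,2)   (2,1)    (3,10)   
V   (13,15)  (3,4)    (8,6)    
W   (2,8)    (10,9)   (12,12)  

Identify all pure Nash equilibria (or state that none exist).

Find each player's best response to every opponent strategy; NE are the intersections.
The Row player's best responses — vs L: V (payoff 13); vs M: W (payoff 10); vs N: W (payoff 12).
The Column player's best responses — vs U: N (payoff 10); vs V: L (payoff 15); vs W: N (payoff 12).
Mutual best responses occur at (V, L) and (W, N); at each, neither player gains by switching.

(V, L) and (W, N)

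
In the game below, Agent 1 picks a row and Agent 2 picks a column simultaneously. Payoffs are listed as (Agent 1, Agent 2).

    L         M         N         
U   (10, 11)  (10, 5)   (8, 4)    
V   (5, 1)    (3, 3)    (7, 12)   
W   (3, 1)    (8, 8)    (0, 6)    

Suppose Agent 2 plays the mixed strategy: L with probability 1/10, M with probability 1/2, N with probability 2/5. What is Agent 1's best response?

U

Compute Agent 1's expected payoff from each pure strategy against the given mix.
U: (1/10)·10 + (1/2)·10 + (2/5)·8 = 46/5
V: (1/10)·5 + (1/2)·3 + (2/5)·7 = 24/5
W: (1/10)·3 + (1/2)·8 + (2/5)·0 = 43/10
Highest expected payoff is 46/5, from U.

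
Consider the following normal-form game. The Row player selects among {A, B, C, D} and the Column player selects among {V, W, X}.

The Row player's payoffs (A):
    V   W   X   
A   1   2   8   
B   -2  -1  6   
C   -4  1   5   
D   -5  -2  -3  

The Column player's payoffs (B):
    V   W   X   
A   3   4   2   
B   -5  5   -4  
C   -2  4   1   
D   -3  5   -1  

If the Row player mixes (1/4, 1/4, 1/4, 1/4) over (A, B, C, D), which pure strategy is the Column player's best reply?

The Column player's best reply maximizes expected payoff against the mix.
V: (1/4)·3 + (1/4)·(-5) + (1/4)·(-2) + (1/4)·(-3) = -7/4
W: (1/4)·4 + (1/4)·5 + (1/4)·4 + (1/4)·5 = 9/2
X: (1/4)·2 + (1/4)·(-4) + (1/4)·1 + (1/4)·(-1) = -1/2
Highest expected payoff is 9/2, from W.

W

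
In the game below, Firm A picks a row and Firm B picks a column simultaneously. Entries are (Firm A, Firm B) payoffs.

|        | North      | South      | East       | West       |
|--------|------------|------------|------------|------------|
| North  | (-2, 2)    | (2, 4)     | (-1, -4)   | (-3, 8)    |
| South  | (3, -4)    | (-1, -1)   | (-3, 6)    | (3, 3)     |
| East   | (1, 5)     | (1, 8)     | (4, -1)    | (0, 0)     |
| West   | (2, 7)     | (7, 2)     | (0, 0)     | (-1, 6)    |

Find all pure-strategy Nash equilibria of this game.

Check mutual best responses: a cell is a NE iff neither player can gain by unilaterally deviating.
Firm A's best responses — vs North: South (payoff 3); vs South: West (payoff 7); vs East: East (payoff 4); vs West: South (payoff 3).
Firm B's best responses — vs North: West (payoff 8); vs South: East (payoff 6); vs East: South (payoff 8); vs West: North (payoff 7).
No cell has both players best-responding. For instance, Firm A's best reply to West is South, but against South Firm B prefers East over West.

No pure-strategy Nash equilibrium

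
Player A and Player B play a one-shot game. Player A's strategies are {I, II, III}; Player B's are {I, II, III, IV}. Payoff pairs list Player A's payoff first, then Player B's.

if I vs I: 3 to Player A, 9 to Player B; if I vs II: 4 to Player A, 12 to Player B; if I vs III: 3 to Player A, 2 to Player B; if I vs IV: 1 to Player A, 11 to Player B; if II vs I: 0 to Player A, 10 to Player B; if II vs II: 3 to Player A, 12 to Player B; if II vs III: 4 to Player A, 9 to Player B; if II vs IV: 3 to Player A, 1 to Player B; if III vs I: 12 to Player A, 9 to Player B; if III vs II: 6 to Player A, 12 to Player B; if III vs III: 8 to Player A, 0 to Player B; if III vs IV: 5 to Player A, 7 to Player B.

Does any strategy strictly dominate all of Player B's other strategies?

A strategy is strictly dominant if it gives Player B a strictly higher payoff than every other strategy, against every choice by the opponent.
II strictly dominates: vs I: 12 > each of {9, 2, 11}; vs II: 12 > each of {10, 9, 1}; vs III: 12 > each of {9, 0, 7}.

II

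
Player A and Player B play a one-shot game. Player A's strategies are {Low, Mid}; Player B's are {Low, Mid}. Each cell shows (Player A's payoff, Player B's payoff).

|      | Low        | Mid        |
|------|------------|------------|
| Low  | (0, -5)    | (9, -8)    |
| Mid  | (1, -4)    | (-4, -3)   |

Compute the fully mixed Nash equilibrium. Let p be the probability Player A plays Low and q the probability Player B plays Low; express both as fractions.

p = 1/4, q = 13/14

In a mixed NE each player is indifferent between their pure strategies, so the opponent's mix sets the indifference.
Player B indifferent between Low and Mid: p·(-5) + (1−p)·(-4) = p·(-8) + (1−p)·(-3) ⟹ (-4) + (-1)p = (-3) + (-5)p ⟹ p = 1/4.
Player A indifferent between Low and Mid: q·0 + (1−q)·9 = q·1 + (1−q)·(-4) ⟹ 9 + (-9)q = (-4) + 5q ⟹ q = 13/14.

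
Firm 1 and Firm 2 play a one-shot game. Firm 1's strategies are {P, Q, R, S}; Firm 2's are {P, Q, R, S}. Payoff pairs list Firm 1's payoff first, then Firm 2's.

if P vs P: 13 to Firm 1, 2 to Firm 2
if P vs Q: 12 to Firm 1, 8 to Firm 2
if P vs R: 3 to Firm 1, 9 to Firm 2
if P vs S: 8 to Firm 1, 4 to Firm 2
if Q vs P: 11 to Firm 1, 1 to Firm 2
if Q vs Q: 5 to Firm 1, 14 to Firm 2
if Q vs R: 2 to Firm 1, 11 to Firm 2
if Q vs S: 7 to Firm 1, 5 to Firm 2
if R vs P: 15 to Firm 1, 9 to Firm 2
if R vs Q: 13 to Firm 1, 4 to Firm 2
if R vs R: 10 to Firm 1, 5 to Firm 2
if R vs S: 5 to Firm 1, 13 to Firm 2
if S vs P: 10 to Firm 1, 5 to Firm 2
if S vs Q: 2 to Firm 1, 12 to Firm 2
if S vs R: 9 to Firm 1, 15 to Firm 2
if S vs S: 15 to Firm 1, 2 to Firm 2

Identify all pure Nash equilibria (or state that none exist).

Find each player's best response to every opponent strategy; NE are the intersections.
Firm 1's best responses — vs P: R (payoff 15); vs Q: R (payoff 13); vs R: R (payoff 10); vs S: S (payoff 15).
Firm 2's best responses — vs P: R (payoff 9); vs Q: Q (payoff 14); vs R: S (payoff 13); vs S: R (payoff 15).
No cell has both players best-responding. For instance, Firm 1's best reply to R is R, but against R Firm 2 prefers S over R.

No pure-strategy Nash equilibrium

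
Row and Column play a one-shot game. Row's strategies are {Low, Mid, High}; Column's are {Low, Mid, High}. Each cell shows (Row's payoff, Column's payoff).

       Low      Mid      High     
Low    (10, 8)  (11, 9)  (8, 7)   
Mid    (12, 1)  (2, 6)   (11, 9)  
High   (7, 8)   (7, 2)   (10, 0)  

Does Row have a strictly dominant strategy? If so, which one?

A strategy is strictly dominant if it gives Row a strictly higher payoff than every other strategy, against every choice by the opponent.
Low is not dominant: against Low, Mid gives 12 > 10.
Mid is not dominant: against Mid, Low gives 11 > 2.
High is not dominant: against Low, Low gives 10 > 7.
No single strategy is best against every opponent action.

No strictly dominant strategy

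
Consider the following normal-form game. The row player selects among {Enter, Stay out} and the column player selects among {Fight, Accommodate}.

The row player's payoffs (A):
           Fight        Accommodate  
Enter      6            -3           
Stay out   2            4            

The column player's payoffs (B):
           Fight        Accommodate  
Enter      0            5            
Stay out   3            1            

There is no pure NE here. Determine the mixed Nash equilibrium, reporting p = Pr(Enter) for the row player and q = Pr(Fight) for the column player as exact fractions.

In a mixed NE each player is indifferent between their pure strategies, so the opponent's mix sets the indifference.
The column player indifferent between Fight and Accommodate: p·0 + (1−p)·3 = p·5 + (1−p)·1 ⟹ 3 + (-3)p = 1 + 4p ⟹ p = 2/7.
The row player indifferent between Enter and Stay out: q·6 + (1−q)·(-3) = q·2 + (1−q)·4 ⟹ (-3) + 9q = 4 + (-2)q ⟹ q = 7/11.

p = 2/7, q = 7/11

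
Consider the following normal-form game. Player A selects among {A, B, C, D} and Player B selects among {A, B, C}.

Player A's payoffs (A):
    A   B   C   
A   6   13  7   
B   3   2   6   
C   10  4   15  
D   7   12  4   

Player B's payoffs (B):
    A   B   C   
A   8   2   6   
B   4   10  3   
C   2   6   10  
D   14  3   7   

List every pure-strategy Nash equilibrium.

(C, C)

Check mutual best responses: a cell is a NE iff neither player can gain by unilaterally deviating.
Player A's best responses — vs A: C (payoff 10); vs B: A (payoff 13); vs C: C (payoff 15).
Player B's best responses — vs A: A (payoff 8); vs B: B (payoff 10); vs C: C (payoff 10); vs D: A (payoff 14).
The only mutual best response is (C, C); neither player gains by switching there.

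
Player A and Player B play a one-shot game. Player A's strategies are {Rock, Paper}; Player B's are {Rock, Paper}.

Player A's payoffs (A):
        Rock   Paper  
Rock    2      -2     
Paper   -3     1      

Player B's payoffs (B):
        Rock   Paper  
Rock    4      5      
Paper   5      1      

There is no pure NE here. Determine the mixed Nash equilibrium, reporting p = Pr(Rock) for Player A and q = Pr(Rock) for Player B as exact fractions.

p = 4/5, q = 3/8

Each player's mixing probability is pinned down by making the *other* player indifferent.
Player B indifferent between Rock and Paper: p·4 + (1−p)·5 = p·5 + (1−p)·1 ⟹ 5 + (-1)p = 1 + 4p ⟹ p = 4/5.
Player A indifferent between Rock and Paper: q·2 + (1−q)·(-2) = q·(-3) + (1−q)·1 ⟹ (-2) + 4q = 1 + (-4)q ⟹ q = 3/8.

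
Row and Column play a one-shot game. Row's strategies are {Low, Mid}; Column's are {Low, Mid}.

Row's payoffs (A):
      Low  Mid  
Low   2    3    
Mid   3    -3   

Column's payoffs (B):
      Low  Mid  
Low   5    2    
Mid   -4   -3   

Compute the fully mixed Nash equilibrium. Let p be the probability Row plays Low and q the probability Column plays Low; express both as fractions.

p = 1/4, q = 6/7

Each player's mixing probability is pinned down by making the *other* player indifferent.
Column indifferent between Low and Mid: p·5 + (1−p)·(-4) = p·2 + (1−p)·(-3) ⟹ (-4) + 9p = (-3) + 5p ⟹ p = 1/4.
Row indifferent between Low and Mid: q·2 + (1−q)·3 = q·3 + (1−q)·(-3) ⟹ 3 + (-1)q = (-3) + 6q ⟹ q = 6/7.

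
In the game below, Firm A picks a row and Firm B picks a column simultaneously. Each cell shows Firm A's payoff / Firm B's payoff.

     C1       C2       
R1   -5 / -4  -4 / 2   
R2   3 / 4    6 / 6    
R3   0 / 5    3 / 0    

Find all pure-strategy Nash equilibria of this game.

(R2, C2)

Find each player's best response to every opponent strategy; NE are the intersections.
Firm A's best responses — vs C1: R2 (payoff 3); vs C2: R2 (payoff 6).
Firm B's best responses — vs R1: C2 (payoff 2); vs R2: C2 (payoff 6); vs R3: C1 (payoff 5).
The only mutual best response is (R2, C2); neither player gains by switching there.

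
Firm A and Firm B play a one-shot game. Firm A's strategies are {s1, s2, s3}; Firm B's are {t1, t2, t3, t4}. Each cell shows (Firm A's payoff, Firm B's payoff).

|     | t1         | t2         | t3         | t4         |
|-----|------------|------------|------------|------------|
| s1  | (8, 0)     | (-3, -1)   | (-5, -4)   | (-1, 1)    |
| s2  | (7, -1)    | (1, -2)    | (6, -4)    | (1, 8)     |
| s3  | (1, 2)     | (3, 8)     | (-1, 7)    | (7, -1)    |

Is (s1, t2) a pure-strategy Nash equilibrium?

Holding Firm B at t2: Firm A gets -3 from s1 but could get 3 by switching to s3. Firm A has a profitable deviation.

No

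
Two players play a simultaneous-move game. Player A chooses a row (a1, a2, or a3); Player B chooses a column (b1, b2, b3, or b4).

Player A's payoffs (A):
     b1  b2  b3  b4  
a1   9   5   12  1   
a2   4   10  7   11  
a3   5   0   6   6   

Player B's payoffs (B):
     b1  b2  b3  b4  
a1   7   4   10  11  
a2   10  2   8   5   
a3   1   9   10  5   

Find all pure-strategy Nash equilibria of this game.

None

Find each player's best response to every opponent strategy; NE are the intersections.
Player A's best responses — vs b1: a1 (payoff 9); vs b2: a2 (payoff 10); vs b3: a1 (payoff 12); vs b4: a2 (payoff 11).
Player B's best responses — vs a1: b4 (payoff 11); vs a2: b1 (payoff 10); vs a3: b3 (payoff 10).
No cell has both players best-responding. For instance, Player A's best reply to b4 is a2, but against a2 Player B prefers b1 over b4.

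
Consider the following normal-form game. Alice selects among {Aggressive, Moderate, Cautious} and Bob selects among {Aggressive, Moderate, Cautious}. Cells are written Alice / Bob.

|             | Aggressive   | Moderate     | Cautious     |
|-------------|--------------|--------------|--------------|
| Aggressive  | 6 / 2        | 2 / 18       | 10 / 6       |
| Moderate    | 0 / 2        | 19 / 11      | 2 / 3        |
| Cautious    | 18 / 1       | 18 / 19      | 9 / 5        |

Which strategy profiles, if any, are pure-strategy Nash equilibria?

A profile is a Nash equilibrium when each player is best-responding to the other.
Alice's best responses — vs Aggressive: Cautious (payoff 18); vs Moderate: Moderate (payoff 19); vs Cautious: Aggressive (payoff 10).
Bob's best responses — vs Aggressive: Moderate (payoff 18); vs Moderate: Moderate (payoff 11); vs Cautious: Moderate (payoff 19).
The only mutual best response is (Moderate, Moderate); neither player gains by switching there.

(Moderate, Moderate)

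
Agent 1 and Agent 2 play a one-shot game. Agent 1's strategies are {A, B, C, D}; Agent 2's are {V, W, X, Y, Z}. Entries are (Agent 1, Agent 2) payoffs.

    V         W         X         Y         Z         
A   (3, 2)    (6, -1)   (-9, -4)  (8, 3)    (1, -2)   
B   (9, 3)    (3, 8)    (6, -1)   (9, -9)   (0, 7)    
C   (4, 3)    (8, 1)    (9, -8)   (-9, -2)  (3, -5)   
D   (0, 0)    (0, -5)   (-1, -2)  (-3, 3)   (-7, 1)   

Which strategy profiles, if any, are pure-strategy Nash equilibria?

A profile is a Nash equilibrium when each player is best-responding to the other.
Agent 1's best responses — vs V: B (payoff 9); vs W: C (payoff 8); vs X: C (payoff 9); vs Y: B (payoff 9); vs Z: C (payoff 3).
Agent 2's best responses — vs A: Y (payoff 3); vs B: W (payoff 8); vs C: V (payoff 3); vs D: Y (payoff 3).
No cell has both players best-responding. For instance, Agent 1's best reply to V is B, but against B Agent 2 prefers W over V.

No pure-strategy Nash equilibrium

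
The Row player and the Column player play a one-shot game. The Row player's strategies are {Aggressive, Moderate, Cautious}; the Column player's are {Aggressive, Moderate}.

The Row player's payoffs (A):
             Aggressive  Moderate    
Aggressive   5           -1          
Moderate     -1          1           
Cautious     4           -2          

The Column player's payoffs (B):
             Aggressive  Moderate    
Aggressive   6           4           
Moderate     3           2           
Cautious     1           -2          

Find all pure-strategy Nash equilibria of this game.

(Aggressive, Aggressive)

Check mutual best responses: a cell is a NE iff neither player can gain by unilaterally deviating.
The Row player's best responses — vs Aggressive: Aggressive (payoff 5); vs Moderate: Moderate (payoff 1).
The Column player's best responses — vs Aggressive: Aggressive (payoff 6); vs Moderate: Aggressive (payoff 3); vs Cautious: Aggressive (payoff 1).
The only mutual best response is (Aggressive, Aggressive); neither player gains by switching there.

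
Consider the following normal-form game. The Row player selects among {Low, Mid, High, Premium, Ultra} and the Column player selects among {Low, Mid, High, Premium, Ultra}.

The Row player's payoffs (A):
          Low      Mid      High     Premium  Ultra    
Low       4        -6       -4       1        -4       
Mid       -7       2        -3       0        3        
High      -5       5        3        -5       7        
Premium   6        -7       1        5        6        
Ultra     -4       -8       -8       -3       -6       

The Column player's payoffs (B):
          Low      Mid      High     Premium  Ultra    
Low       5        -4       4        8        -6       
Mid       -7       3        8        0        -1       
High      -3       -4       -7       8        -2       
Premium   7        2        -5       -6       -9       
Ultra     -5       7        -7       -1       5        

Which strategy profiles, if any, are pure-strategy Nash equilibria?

Find each player's best response to every opponent strategy; NE are the intersections.
The Row player's best responses — vs Low: Premium (payoff 6); vs Mid: High (payoff 5); vs High: High (payoff 3); vs Premium: Premium (payoff 5); vs Ultra: High (payoff 7).
The Column player's best responses — vs Low: Premium (payoff 8); vs Mid: High (payoff 8); vs High: Premium (payoff 8); vs Premium: Low (payoff 7); vs Ultra: Mid (payoff 7).
The only mutual best response is (Premium, Low); neither player gains by switching there.

(Premium, Low)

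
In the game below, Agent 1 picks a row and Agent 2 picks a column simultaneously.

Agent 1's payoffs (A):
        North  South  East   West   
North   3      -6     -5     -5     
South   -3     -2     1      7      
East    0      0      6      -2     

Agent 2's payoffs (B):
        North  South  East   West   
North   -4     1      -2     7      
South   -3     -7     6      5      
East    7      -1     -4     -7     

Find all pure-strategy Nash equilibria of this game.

A profile is a Nash equilibrium when each player is best-responding to the other.
Agent 1's best responses — vs North: North (payoff 3); vs South: East (payoff 0); vs East: East (payoff 6); vs West: South (payoff 7).
Agent 2's best responses — vs North: West (payoff 7); vs South: East (payoff 6); vs East: North (payoff 7).
No cell has both players best-responding. For instance, Agent 1's best reply to North is North, but against North Agent 2 prefers West over North.

There is no pure-strategy Nash equilibrium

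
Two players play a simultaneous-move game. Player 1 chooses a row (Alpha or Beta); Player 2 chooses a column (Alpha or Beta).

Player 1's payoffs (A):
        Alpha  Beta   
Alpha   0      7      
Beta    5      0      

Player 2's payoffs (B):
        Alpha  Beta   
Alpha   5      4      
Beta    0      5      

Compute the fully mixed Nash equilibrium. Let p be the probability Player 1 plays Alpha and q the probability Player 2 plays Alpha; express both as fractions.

In a mixed NE each player is indifferent between their pure strategies, so the opponent's mix sets the indifference.
Player 2 indifferent between Alpha and Beta: p·5 + (1−p)·0 = p·4 + (1−p)·5 ⟹ 0 + 5p = 5 + (-1)p ⟹ p = 5/6.
Player 1 indifferent between Alpha and Beta: q·0 + (1−q)·7 = q·5 + (1−q)·0 ⟹ 7 + (-7)q = 0 + 5q ⟹ q = 7/12.

p = 5/6, q = 7/12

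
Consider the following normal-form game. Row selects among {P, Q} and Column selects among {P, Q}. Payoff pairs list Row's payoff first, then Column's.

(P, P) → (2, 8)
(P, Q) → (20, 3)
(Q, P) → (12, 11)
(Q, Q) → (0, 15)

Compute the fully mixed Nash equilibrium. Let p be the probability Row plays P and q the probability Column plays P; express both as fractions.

In a mixed NE each player is indifferent between their pure strategies, so the opponent's mix sets the indifference.
Column indifferent between P and Q: p·8 + (1−p)·11 = p·3 + (1−p)·15 ⟹ 11 + (-3)p = 15 + (-12)p ⟹ p = 4/9.
Row indifferent between P and Q: q·2 + (1−q)·20 = q·12 + (1−q)·0 ⟹ 20 + (-18)q = 0 + 12q ⟹ q = 2/3.

p = 4/9, q = 2/3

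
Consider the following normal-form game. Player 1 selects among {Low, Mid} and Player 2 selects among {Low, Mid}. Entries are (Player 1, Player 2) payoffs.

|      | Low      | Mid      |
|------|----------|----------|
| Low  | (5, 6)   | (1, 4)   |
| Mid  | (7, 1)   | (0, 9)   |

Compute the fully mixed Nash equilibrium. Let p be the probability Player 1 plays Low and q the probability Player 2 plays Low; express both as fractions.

Each player's mixing probability is pinned down by making the *other* player indifferent.
Player 2 indifferent between Low and Mid: p·6 + (1−p)·1 = p·4 + (1−p)·9 ⟹ 1 + 5p = 9 + (-5)p ⟹ p = 4/5.
Player 1 indifferent between Low and Mid: q·5 + (1−q)·1 = q·7 + (1−q)·0 ⟹ 1 + 4q = 0 + 7q ⟹ q = 1/3.

p = 4/5, q = 1/3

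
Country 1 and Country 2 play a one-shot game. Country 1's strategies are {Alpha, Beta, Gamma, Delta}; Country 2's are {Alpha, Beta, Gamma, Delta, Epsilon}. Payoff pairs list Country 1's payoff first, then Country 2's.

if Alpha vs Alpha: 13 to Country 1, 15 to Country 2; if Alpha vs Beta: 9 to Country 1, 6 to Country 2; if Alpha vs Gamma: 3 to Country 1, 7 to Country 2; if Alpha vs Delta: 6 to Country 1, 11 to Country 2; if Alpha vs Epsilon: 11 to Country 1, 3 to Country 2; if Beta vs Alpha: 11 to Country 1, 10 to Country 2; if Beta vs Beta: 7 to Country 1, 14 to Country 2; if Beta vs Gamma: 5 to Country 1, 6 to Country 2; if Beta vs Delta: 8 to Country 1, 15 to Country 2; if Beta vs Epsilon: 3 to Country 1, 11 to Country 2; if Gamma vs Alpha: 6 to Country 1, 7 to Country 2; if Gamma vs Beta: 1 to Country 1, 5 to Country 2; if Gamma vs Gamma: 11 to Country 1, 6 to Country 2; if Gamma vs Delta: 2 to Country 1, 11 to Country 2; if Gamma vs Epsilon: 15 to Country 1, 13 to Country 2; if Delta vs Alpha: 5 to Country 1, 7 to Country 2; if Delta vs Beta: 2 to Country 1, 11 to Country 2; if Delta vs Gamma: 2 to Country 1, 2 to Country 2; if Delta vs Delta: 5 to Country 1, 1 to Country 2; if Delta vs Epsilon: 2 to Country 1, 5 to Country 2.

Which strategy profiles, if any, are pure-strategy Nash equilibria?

Check mutual best responses: a cell is a NE iff neither player can gain by unilaterally deviating.
Country 1's best responses — vs Alpha: Alpha (payoff 13); vs Beta: Alpha (payoff 9); vs Gamma: Gamma (payoff 11); vs Delta: Beta (payoff 8); vs Epsilon: Gamma (payoff 15).
Country 2's best responses — vs Alpha: Alpha (payoff 15); vs Beta: Delta (payoff 15); vs Gamma: Epsilon (payoff 13); vs Delta: Beta (payoff 11).
Mutual best responses occur at (Alpha, Alpha), (Beta, Delta), and (Gamma, Epsilon); at each, neither player gains by switching.

(Alpha, Alpha), (Beta, Delta), and (Gamma, Epsilon)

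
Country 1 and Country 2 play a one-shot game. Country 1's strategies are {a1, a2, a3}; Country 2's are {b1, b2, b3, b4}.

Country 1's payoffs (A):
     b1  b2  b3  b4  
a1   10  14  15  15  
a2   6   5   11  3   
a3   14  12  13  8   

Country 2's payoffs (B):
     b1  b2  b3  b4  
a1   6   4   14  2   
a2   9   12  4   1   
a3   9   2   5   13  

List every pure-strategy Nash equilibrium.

(a1, b3)

Find each player's best response to every opponent strategy; NE are the intersections.
Country 1's best responses — vs b1: a3 (payoff 14); vs b2: a1 (payoff 14); vs b3: a1 (payoff 15); vs b4: a1 (payoff 15).
Country 2's best responses — vs a1: b3 (payoff 14); vs a2: b2 (payoff 12); vs a3: b4 (payoff 13).
The only mutual best response is (a1, b3); neither player gains by switching there.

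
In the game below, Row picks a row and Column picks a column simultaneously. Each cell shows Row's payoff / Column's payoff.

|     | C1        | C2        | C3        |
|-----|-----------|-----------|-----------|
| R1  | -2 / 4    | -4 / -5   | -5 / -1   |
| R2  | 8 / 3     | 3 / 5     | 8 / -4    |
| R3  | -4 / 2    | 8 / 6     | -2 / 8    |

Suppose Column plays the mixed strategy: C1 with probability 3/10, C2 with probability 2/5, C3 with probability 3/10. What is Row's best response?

Row's best reply maximizes expected payoff against the mix.
R1: (3/10)·(-2) + (2/5)·(-4) + (3/10)·(-5) = -37/10
R2: (3/10)·8 + (2/5)·3 + (3/10)·8 = 6
R3: (3/10)·(-4) + (2/5)·8 + (3/10)·(-2) = 7/5
Highest expected payoff is 6, from R2.

R2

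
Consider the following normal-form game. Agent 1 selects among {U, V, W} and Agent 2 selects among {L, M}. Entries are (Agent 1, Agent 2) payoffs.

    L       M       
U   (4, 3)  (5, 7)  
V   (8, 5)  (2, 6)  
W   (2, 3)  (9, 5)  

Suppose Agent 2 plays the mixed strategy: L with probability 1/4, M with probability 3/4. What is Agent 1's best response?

Agent 1's best reply maximizes expected payoff against the mix.
U: (1/4)·4 + (3/4)·5 = 19/4
V: (1/4)·8 + (3/4)·2 = 7/2
W: (1/4)·2 + (3/4)·9 = 29/4
Highest expected payoff is 29/4, from W.

W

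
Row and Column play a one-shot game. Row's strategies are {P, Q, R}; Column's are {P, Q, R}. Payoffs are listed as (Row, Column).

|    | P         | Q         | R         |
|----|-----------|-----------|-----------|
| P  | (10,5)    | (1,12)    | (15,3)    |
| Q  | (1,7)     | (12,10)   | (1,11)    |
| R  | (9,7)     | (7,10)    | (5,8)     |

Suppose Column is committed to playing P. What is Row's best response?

P

With Column fixed at P, Row's payoffs are: P → 10, Q → 1, R → 9.
The maximum is 10, achieved by P.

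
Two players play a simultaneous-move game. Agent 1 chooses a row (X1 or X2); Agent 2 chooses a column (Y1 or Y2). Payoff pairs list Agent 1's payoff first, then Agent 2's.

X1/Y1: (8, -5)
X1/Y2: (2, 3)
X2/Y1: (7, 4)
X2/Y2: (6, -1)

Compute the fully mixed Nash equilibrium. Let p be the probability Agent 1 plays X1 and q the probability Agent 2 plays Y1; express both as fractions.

In a mixed NE each player is indifferent between their pure strategies, so the opponent's mix sets the indifference.
Agent 2 indifferent between Y1 and Y2: p·(-5) + (1−p)·4 = p·3 + (1−p)·(-1) ⟹ 4 + (-9)p = (-1) + 4p ⟹ p = 5/13.
Agent 1 indifferent between X1 and X2: q·8 + (1−q)·2 = q·7 + (1−q)·6 ⟹ 2 + 6q = 6 + 1q ⟹ q = 4/5.

p = 5/13, q = 4/5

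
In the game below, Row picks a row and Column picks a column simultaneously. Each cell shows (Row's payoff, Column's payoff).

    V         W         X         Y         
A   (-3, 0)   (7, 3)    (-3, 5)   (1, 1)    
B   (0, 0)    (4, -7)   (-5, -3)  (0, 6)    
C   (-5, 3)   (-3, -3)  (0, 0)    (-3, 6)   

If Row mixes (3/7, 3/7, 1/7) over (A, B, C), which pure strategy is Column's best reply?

Y

Compute Column's expected payoff from each pure strategy against the given mix.
V: (3/7)·0 + (3/7)·0 + (1/7)·3 = 3/7
W: (3/7)·3 + (3/7)·(-7) + (1/7)·(-3) = -15/7
X: (3/7)·5 + (3/7)·(-3) + (1/7)·0 = 6/7
Y: (3/7)·1 + (3/7)·6 + (1/7)·6 = 27/7
Highest expected payoff is 27/7, from Y.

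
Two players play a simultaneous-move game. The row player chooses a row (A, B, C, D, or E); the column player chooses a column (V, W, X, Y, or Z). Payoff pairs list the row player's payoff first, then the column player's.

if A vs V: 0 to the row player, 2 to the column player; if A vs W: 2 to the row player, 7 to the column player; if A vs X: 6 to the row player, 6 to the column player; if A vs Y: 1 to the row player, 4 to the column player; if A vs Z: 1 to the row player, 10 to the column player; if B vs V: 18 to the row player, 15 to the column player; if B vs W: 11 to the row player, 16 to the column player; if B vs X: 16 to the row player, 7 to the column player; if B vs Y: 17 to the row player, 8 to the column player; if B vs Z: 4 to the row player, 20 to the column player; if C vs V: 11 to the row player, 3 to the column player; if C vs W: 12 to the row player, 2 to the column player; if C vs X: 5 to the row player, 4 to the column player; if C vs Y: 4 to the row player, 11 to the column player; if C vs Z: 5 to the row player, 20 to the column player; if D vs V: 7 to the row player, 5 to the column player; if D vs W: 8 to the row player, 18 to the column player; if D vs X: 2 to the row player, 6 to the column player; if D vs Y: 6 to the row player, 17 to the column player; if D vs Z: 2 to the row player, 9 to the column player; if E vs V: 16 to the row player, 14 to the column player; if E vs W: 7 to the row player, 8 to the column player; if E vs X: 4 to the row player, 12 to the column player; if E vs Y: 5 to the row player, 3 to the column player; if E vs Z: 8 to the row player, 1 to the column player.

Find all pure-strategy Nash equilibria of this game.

Find each player's best response to every opponent strategy; NE are the intersections.
The row player's best responses — vs V: B (payoff 18); vs W: C (payoff 12); vs X: B (payoff 16); vs Y: B (payoff 17); vs Z: E (payoff 8).
The column player's best responses — vs A: Z (payoff 10); vs B: Z (payoff 20); vs C: Z (payoff 20); vs D: W (payoff 18); vs E: V (payoff 14).
No cell has both players best-responding. For instance, the row player's best reply to V is B, but against B the column player prefers Z over V.

There is no pure-strategy Nash equilibrium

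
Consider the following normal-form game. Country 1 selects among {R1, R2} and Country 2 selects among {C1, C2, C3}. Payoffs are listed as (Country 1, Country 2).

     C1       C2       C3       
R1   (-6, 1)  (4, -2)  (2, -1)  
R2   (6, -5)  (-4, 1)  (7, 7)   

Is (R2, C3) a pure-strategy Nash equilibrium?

Holding Country 2 at C3: Country 1 gets 7 from R2, versus 2 from R1. No profitable deviation for Country 1.
Holding Country 1 at R2: Country 2 gets 7 from C3, versus -5 from C1, 1 from C2. No profitable deviation for Country 2 either.

Yes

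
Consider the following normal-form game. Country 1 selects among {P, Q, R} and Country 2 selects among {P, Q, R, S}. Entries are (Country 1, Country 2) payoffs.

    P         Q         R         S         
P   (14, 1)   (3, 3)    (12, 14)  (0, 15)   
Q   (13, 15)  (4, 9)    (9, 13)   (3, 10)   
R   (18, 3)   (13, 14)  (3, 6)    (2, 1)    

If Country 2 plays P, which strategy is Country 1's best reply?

With Country 2 fixed at P, Country 1's payoffs are: P → 14, Q → 13, R → 18.
The maximum is 18, achieved by R.

R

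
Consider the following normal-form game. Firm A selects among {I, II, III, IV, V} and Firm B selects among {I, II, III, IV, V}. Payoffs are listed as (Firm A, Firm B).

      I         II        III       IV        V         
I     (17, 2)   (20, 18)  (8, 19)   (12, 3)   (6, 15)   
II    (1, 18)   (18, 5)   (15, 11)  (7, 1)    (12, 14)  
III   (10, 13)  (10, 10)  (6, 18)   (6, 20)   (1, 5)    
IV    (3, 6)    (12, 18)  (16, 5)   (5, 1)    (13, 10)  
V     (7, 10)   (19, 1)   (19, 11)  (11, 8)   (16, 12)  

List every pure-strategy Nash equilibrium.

(V, V)

Find each player's best response to every opponent strategy; NE are the intersections.
Firm A's best responses — vs I: I (payoff 17); vs II: I (payoff 20); vs III: V (payoff 19); vs IV: I (payoff 12); vs V: V (payoff 16).
Firm B's best responses — vs I: III (payoff 19); vs II: I (payoff 18); vs III: IV (payoff 20); vs IV: II (payoff 18); vs V: V (payoff 12).
The only mutual best response is (V, V); neither player gains by switching there.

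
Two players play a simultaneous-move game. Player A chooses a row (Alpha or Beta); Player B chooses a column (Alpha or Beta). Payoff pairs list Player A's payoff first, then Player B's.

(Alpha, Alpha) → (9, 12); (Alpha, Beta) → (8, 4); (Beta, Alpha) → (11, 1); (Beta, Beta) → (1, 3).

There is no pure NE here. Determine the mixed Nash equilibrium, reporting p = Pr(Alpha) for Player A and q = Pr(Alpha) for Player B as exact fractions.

p = 1/5, q = 7/9

In a mixed NE each player is indifferent between their pure strategies, so the opponent's mix sets the indifference.
Player B indifferent between Alpha and Beta: p·12 + (1−p)·1 = p·4 + (1−p)·3 ⟹ 1 + 11p = 3 + 1p ⟹ p = 1/5.
Player A indifferent between Alpha and Beta: q·9 + (1−q)·8 = q·11 + (1−q)·1 ⟹ 8 + 1q = 1 + 10q ⟹ q = 7/9.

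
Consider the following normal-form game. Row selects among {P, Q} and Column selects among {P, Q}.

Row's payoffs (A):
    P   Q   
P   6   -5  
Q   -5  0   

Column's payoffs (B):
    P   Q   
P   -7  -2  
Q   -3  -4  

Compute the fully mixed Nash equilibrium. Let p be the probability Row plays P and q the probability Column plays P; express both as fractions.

p = 1/6, q = 5/16

Each player's mixing probability is pinned down by making the *other* player indifferent.
Column indifferent between P and Q: p·(-7) + (1−p)·(-3) = p·(-2) + (1−p)·(-4) ⟹ (-3) + (-4)p = (-4) + 2p ⟹ p = 1/6.
Row indifferent between P and Q: q·6 + (1−q)·(-5) = q·(-5) + (1−q)·0 ⟹ (-5) + 11q = 0 + (-5)q ⟹ q = 5/16.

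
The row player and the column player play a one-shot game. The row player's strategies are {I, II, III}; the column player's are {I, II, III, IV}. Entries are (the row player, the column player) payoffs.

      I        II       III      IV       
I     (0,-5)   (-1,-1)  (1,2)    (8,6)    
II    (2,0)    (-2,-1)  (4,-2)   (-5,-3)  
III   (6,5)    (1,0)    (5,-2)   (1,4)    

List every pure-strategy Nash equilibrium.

(I, IV) and (III, I)

Find each player's best response to every opponent strategy; NE are the intersections.
The row player's best responses — vs I: III (payoff 6); vs II: III (payoff 1); vs III: III (payoff 5); vs IV: I (payoff 8).
The column player's best responses — vs I: IV (payoff 6); vs II: I (payoff 0); vs III: I (payoff 5).
Mutual best responses occur at (I, IV) and (III, I); at each, neither player gains by switching.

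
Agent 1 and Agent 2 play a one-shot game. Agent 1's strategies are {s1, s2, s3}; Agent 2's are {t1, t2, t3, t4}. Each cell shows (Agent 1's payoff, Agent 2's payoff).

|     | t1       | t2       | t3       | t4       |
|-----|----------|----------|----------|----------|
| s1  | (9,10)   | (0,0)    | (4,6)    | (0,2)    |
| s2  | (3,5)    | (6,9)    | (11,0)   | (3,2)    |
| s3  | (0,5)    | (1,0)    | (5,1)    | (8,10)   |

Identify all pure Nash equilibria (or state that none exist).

A profile is a Nash equilibrium when each player is best-responding to the other.
Agent 1's best responses — vs t1: s1 (payoff 9); vs t2: s2 (payoff 6); vs t3: s2 (payoff 11); vs t4: s3 (payoff 8).
Agent 2's best responses — vs s1: t1 (payoff 10); vs s2: t2 (payoff 9); vs s3: t4 (payoff 10).
Mutual best responses occur at (s1, t1), (s2, t2), and (s3, t4); at each, neither player gains by switching.

(s1, t1), (s2, t2), and (s3, t4)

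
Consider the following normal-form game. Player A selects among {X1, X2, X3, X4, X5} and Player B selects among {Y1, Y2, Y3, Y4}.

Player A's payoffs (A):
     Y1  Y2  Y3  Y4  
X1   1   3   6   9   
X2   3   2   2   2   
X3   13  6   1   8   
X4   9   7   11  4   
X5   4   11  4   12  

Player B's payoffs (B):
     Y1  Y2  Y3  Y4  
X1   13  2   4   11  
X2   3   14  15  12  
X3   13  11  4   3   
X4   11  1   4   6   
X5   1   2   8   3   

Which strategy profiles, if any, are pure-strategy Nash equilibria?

(X3, Y1)

A profile is a Nash equilibrium when each player is best-responding to the other.
Player A's best responses — vs Y1: X3 (payoff 13); vs Y2: X5 (payoff 11); vs Y3: X4 (payoff 11); vs Y4: X5 (payoff 12).
Player B's best responses — vs X1: Y1 (payoff 13); vs X2: Y3 (payoff 15); vs X3: Y1 (payoff 13); vs X4: Y1 (payoff 11); vs X5: Y3 (payoff 8).
The only mutual best response is (X3, Y1); neither player gains by switching there.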